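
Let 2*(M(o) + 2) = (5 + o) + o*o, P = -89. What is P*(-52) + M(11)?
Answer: 9389/2 ≈ 4694.5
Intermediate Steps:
M(o) = 1/2 + o/2 + o**2/2 (M(o) = -2 + ((5 + o) + o*o)/2 = -2 + ((5 + o) + o**2)/2 = -2 + (5 + o + o**2)/2 = -2 + (5/2 + o/2 + o**2/2) = 1/2 + o/2 + o**2/2)
P*(-52) + M(11) = -89*(-52) + (1/2 + (1/2)*11 + (1/2)*11**2) = 4628 + (1/2 + 11/2 + (1/2)*121) = 4628 + (1/2 + 11/2 + 121/2) = 4628 + 133/2 = 9389/2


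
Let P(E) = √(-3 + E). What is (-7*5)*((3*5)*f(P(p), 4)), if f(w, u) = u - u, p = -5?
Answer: 0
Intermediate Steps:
f(w, u) = 0
(-7*5)*((3*5)*f(P(p), 4)) = (-7*5)*((3*5)*0) = -525*0 = -35*0 = 0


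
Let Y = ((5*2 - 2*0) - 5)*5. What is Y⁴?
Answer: 390625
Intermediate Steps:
Y = 25 (Y = ((10 + 0) - 5)*5 = (10 - 5)*5 = 5*5 = 25)
Y⁴ = 25⁴ = 390625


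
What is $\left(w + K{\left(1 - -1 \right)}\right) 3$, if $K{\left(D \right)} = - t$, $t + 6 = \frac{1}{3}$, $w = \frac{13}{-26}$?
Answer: $\frac{31}{2} \approx 15.5$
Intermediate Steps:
$w = - \frac{1}{2}$ ($w = 13 \left(- \frac{1}{26}\right) = - \frac{1}{2} \approx -0.5$)
$t = - \frac{17}{3}$ ($t = -6 + \frac{1}{3} = - \frac{17}{3} \approx -5.6667$)
$K{\left(D \right)} = \frac{17}{3}$ ($K{\left(D \right)} = \left(-1\right) \left(- \frac{17}{3}\right) = \frac{17}{3}$)
$\left(w + K{\left(1 - -1 \right)}\right) 3 = \left(- \frac{1}{2} + \frac{17}{3}\right) 3 = \frac{31}{6} \cdot 3 = \frac{31}{2}$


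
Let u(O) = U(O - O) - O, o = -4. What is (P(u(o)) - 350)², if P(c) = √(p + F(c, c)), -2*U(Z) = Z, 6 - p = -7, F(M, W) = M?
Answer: (350 - √17)² ≈ 1.1963e+5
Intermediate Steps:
p = 13 (p = 6 - 1*(-7) = 6 + 7 = 13)
U(Z) = -Z/2
u(O) = -O (u(O) = -(O - O)/2 - O = -½*0 - O = 0 - O = -O)
P(c) = √(13 + c)
(P(u(o)) - 350)² = (√(13 - 1*(-4)) - 350)² = (√(13 + 4) - 350)² = (√17 - 350)² = (-350 + √17)²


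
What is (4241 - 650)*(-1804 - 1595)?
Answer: -12205809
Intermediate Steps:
(4241 - 650)*(-1804 - 1595) = 3591*(-3399) = -12205809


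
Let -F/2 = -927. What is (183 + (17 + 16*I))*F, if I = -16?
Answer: -103824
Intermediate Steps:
F = 1854 (F = -2*(-927) = 1854)
(183 + (17 + 16*I))*F = (183 + (17 + 16*(-16)))*1854 = (183 + (17 - 256))*1854 = (183 - 239)*1854 = -56*1854 = -103824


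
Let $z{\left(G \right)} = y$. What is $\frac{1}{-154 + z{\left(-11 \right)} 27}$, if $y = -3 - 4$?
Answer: $- \frac{1}{343} \approx -0.0029155$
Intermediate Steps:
$y = -7$ ($y = -3 - 4 = -7$)
$z{\left(G \right)} = -7$
$\frac{1}{-154 + z{\left(-11 \right)} 27} = \frac{1}{-154 - 189} = \frac{1}{-343} = - \frac{1}{343}$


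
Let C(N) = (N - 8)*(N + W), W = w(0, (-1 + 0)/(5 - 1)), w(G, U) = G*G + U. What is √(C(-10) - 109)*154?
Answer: 77*√302 ≈ 1338.1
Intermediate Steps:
w(G, U) = U + G² (w(G, U) = G² + U = U + G²)
W = -¼ (W = (-1 + 0)/(5 - 1) + 0² = -1/4 + 0 = -1*¼ + 0 = -¼ + 0 = -¼ ≈ -0.25000)
C(N) = (-8 + N)*(-¼ + N) (C(N) = (N - 8)*(N - ¼) = (-8 + N)*(-¼ + N))
√(C(-10) - 109)*154 = √((2 + (-10)² - 33/4*(-10)) - 109)*154 = √((2 + 100 + 165/2) - 109)*154 = √(369/2 - 109)*154 = √(151/2)*154 = (√302/2)*154 = 77*√302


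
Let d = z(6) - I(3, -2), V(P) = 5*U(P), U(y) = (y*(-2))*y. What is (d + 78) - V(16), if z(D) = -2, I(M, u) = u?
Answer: 2638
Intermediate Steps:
U(y) = -2*y² (U(y) = (-2*y)*y = -2*y²)
V(P) = -10*P² (V(P) = 5*(-2*P²) = -10*P²)
d = 0 (d = -2 - 1*(-2) = -2 + 2 = 0)
(d + 78) - V(16) = (0 + 78) - (-10)*16² = 78 - (-10)*256 = 78 - 1*(-2560) = 78 + 2560 = 2638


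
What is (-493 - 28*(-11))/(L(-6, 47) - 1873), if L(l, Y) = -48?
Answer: 185/1921 ≈ 0.096304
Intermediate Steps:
(-493 - 28*(-11))/(L(-6, 47) - 1873) = (-493 - 28*(-11))/(-48 - 1873) = (-493 + 308)/(-1921) = -185*(-1/1921) = 185/1921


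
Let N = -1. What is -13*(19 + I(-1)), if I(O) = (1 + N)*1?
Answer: -247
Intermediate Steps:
I(O) = 0 (I(O) = (1 - 1)*1 = 0*1 = 0)
-13*(19 + I(-1)) = -13*(19 + 0) = -13*19 = -247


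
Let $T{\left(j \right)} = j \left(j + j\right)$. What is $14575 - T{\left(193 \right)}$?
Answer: $-59923$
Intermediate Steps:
$T{\left(j \right)} = 2 j^{2}$ ($T{\left(j \right)} = j 2 j = 2 j^{2}$)
$14575 - T{\left(193 \right)} = 14575 - 2 \cdot 193^{2} = 14575 - 2 \cdot 37249 = 14575 - 74498 = -59923$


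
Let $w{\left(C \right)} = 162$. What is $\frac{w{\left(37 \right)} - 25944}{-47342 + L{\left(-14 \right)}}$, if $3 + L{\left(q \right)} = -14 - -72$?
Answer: $\frac{25782}{47287} \approx 0.54522$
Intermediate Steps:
$L{\left(q \right)} = 55$ ($L{\left(q \right)} = -3 - -58 = -3 + \left(-14 + 72\right) = -3 + 58 = 55$)
$\frac{w{\left(37 \right)} - 25944}{-47342 + L{\left(-14 \right)}} = \frac{162 - 25944}{-47342 + 55} = - \frac{25782}{-47287} = \left(-25782\right) \left(- \frac{1}{47287}\right) = \frac{25782}{47287}$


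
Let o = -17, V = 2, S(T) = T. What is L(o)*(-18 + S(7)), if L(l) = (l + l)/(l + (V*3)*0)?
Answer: -22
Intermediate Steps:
L(l) = 2 (L(l) = (l + l)/(l + (2*3)*0) = (2*l)/(l + 6*0) = (2*l)/(l + 0) = (2*l)/l = 2)
L(o)*(-18 + S(7)) = 2*(-18 + 7) = 2*(-11) = -22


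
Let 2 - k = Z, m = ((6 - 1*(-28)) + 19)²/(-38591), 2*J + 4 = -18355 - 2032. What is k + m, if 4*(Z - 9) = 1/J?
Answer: -227168269/32118738 ≈ -7.0728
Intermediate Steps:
J = -20391/2 (J = -2 + (-18355 - 2032)/2 = -2 + (½)*(-20387) = -2 - 20387/2 = -20391/2 ≈ -10196.)
m = -2809/38591 (m = ((6 + 28) + 19)²*(-1/38591) = (34 + 19)²*(-1/38591) = 53²*(-1/38591) = 2809*(-1/38591) = -2809/38591 ≈ -0.072789)
Z = 367037/40782 (Z = 9 + 1/(4*(-20391/2)) = 9 + (¼)*(-2/20391) = 9 - 1/40782 = 367037/40782 ≈ 9.0000)
k = -285473/40782 (k = 2 - 1*367037/40782 = 2 - 367037/40782 = -285473/40782 ≈ -7.0000)
k + m = -285473/40782 - 2809/38591 = -227168269/32118738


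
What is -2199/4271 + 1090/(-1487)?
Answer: -7925303/6350977 ≈ -1.2479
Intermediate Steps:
-2199/4271 + 1090/(-1487) = -2199*1/4271 + 1090*(-1/1487) = -2199/4271 - 1090/1487 = -7925303/6350977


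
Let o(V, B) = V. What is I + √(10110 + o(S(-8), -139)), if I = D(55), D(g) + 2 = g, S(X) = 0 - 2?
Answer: 53 + 38*√7 ≈ 153.54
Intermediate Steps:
S(X) = -2
D(g) = -2 + g
I = 53 (I = -2 + 55 = 53)
I + √(10110 + o(S(-8), -139)) = 53 + √(10110 - 2) = 53 + √10108 = 53 + 38*√7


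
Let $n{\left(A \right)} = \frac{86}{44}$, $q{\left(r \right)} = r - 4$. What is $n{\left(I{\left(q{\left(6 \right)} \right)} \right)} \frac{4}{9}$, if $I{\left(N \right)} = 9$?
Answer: $\frac{86}{99} \approx 0.86869$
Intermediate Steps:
$q{\left(r \right)} = -4 + r$
$n{\left(A \right)} = \frac{43}{22}$ ($n{\left(A \right)} = 86 \cdot \frac{1}{44} = \frac{43}{22}$)
$n{\left(I{\left(q{\left(6 \right)} \right)} \right)} \frac{4}{9} = \frac{43 \cdot \frac{4}{9}}{22} = \frac{43 \cdot 4 \cdot \frac{1}{9}}{22} = \frac{43}{22} \cdot \frac{4}{9} = \frac{86}{99}$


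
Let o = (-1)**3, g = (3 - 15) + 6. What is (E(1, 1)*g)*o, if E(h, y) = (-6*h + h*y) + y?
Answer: -24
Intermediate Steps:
E(h, y) = y - 6*h + h*y
g = -6 (g = -12 + 6 = -6)
o = -1
(E(1, 1)*g)*o = ((1 - 6*1 + 1*1)*(-6))*(-1) = ((1 - 6 + 1)*(-6))*(-1) = -4*(-6)*(-1) = 24*(-1) = -24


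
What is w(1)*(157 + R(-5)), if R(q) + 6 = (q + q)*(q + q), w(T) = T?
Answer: 251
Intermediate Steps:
R(q) = -6 + 4*q**2 (R(q) = -6 + (q + q)*(q + q) = -6 + (2*q)*(2*q) = -6 + 4*q**2)
w(1)*(157 + R(-5)) = 1*(157 + (-6 + 4*(-5)**2)) = 1*(157 + (-6 + 4*25)) = 1*(157 + (-6 + 100)) = 1*(157 + 94) = 1*251 = 251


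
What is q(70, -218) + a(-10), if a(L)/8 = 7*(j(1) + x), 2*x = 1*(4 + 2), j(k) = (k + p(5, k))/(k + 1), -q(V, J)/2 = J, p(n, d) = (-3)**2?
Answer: 884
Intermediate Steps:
p(n, d) = 9
q(V, J) = -2*J
j(k) = (9 + k)/(1 + k) (j(k) = (k + 9)/(k + 1) = (9 + k)/(1 + k))
x = 3 (x = (1*(4 + 2))/2 = (1*6)/2 = (1/2)*6 = 3)
a(L) = 448 (a(L) = 8*(7*((9 + 1)/(1 + 1) + 3)) = 8*(7*(10/2 + 3)) = 8*(7*((1/2)*10 + 3)) = 8*(7*(5 + 3)) = 8*(7*8) = 8*56 = 448)
q(70, -218) + a(-10) = -2*(-218) + 448 = 436 + 448 = 884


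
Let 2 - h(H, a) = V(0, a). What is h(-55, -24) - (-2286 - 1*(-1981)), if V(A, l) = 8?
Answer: 299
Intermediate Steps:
h(H, a) = -6 (h(H, a) = 2 - 1*8 = 2 - 8 = -6)
h(-55, -24) - (-2286 - 1*(-1981)) = -6 - (-2286 - 1*(-1981)) = -6 - (-2286 + 1981) = -6 - 1*(-305) = -6 + 305 = 299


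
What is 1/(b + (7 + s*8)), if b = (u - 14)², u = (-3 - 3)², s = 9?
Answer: 1/563 ≈ 0.0017762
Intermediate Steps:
u = 36 (u = (-6)² = 36)
b = 484 (b = (36 - 14)² = 22² = 484)
1/(b + (7 + s*8)) = 1/(484 + (7 + 9*8)) = 1/(484 + (7 + 72)) = 1/(484 + 79) = 1/563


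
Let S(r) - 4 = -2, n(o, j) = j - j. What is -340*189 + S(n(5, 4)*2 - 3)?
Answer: -64258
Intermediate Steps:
n(o, j) = 0
S(r) = 2 (S(r) = 4 - 2 = 2)
-340*189 + S(n(5, 4)*2 - 3) = -340*189 + 2 = -64260 + 2 = -64258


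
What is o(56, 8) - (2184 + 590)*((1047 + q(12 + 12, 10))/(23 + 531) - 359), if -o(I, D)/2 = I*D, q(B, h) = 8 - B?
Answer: 274176693/277 ≈ 9.8981e+5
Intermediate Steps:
o(I, D) = -2*D*I (o(I, D) = -2*I*D = -2*D*I)
o(56, 8) - (2184 + 590)*((1047 + q(12 + 12, 10))/(23 + 531) - 359) = -2*8*56 - (2184 + 590)*((1047 + (8 - (12 + 12)))/(23 + 531) - 359) = -896 - 2774*((1047 + (8 - 1*24))/554 - 359) = -896 - 2774*((1047 + (8 - 24))*(1/554) - 359) = -896 - 2774*((1047 - 16)*(1/554) - 359) = -896 - 2774*(1031*(1/554) - 359) = -896 - 2774*(1031/554 - 359) = -896 - 2774*(-197855)/554 = -896 - 1*(-274424885/277) = -896 + 274424885/277 = 274176693/277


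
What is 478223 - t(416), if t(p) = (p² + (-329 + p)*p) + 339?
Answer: 268636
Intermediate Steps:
t(p) = 339 + p² + p*(-329 + p) (t(p) = (p² + p*(-329 + p)) + 339 = 339 + p² + p*(-329 + p))
478223 - t(416) = 478223 - (339 - 329*416 + 2*416²) = 478223 - (339 - 136864 + 2*173056) = 478223 - (339 - 136864 + 346112) = 478223 - 1*209587 = 478223 - 209587 = 268636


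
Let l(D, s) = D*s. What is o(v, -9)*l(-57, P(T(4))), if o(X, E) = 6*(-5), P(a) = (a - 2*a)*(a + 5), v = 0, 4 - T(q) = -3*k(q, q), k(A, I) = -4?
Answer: -41040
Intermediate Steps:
T(q) = -8 (T(q) = 4 - (-3)*(-4) = 4 - 1*12 = 4 - 12 = -8)
P(a) = -a*(5 + a) (P(a) = (-a)*(5 + a) = -a*(5 + a))
o(X, E) = -30
o(v, -9)*l(-57, P(T(4))) = -(-1710)*(-1*(-8)*(5 - 8)) = -(-1710)*(-1*(-8)*(-3)) = -(-1710)*(-24) = -30*1368 = -41040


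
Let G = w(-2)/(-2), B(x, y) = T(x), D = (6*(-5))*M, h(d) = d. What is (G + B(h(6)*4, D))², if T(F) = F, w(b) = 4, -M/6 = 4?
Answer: 484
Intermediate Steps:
M = -24 (M = -6*4 = -24)
D = 720 (D = (6*(-5))*(-24) = -30*(-24) = 720)
B(x, y) = x
G = -2 (G = 4/(-2) = 4*(-½) = -2)
(G + B(h(6)*4, D))² = (-2 + 6*4)² = (-2 + 24)² = 22² = 484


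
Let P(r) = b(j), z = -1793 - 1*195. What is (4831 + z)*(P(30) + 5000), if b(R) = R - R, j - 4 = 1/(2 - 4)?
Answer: 14215000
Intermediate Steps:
j = 7/2 (j = 4 + 1/(2 - 4) = 4 + 1/(-2) = 4 - ½ = 7/2 ≈ 3.5000)
b(R) = 0
z = -1988 (z = -1793 - 195 = -1988)
P(r) = 0
(4831 + z)*(P(30) + 5000) = (4831 - 1988)*(0 + 5000) = 2843*5000 = 14215000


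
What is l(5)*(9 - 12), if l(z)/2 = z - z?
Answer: 0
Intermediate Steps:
l(z) = 0 (l(z) = 2*(z - z) = 2*0 = 0)
l(5)*(9 - 12) = 0*(9 - 12) = 0*(-3) = 0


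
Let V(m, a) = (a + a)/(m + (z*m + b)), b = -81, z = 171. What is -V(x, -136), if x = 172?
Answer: 272/29503 ≈ 0.0092194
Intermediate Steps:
V(m, a) = 2*a/(-81 + 172*m) (V(m, a) = (a + a)/(m + (171*m - 81)) = (2*a)/(m + (-81 + 171*m)) = (2*a)/(-81 + 172*m) = 2*a/(-81 + 172*m))
-V(x, -136) = -2*(-136)/(-81 + 172*172) = -2*(-136)/(-81 + 29584) = -2*(-136)/29503 = -1*(-272/29503) = 272/29503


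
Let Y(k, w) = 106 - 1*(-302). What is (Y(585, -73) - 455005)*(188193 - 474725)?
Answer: 130256587604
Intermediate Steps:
Y(k, w) = 408 (Y(k, w) = 106 + 302 = 408)
(Y(585, -73) - 455005)*(188193 - 474725) = (408 - 455005)*(188193 - 474725) = -454597*(-286532) = 130256587604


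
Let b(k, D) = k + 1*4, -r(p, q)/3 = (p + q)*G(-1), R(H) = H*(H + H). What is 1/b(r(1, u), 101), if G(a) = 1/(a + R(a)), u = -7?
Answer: 1/22 ≈ 0.045455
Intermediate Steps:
R(H) = 2*H² (R(H) = H*(2*H) = 2*H²)
G(a) = 1/(a + 2*a²)
r(p, q) = -3*p - 3*q (r(p, q) = -3*(p + q)*1/((-1)*(1 + 2*(-1))) = -3*(p + q)*(-1/(1 - 2)) = -3*(p + q)*(-1/(-1)) = -3*(p + q)*(-1*(-1)) = -3*(p + q) = -3*p - 3*q)
b(k, D) = 4 + k (b(k, D) = k + 4 = 4 + k)
1/b(r(1, u), 101) = 1/(4 + (-3*1 - 3*(-7))) = 1/(4 + (-3 + 21)) = 1/(4 + 18) = 1/22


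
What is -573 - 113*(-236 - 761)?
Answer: 112088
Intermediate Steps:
-573 - 113*(-236 - 761) = -573 - 113*(-997) = -573 + 112661 = 112088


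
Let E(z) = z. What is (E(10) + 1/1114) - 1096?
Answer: -1209803/1114 ≈ -1086.0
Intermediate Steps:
(E(10) + 1/1114) - 1096 = (10 + 1/1114) - 1096 = 11141/1114 - 1096 = -1209803/1114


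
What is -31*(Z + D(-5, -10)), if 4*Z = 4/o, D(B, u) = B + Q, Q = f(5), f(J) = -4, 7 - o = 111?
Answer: 29047/104 ≈ 279.30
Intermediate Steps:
o = -104 (o = 7 - 1*111 = 7 - 111 = -104)
Q = -4
D(B, u) = -4 + B (D(B, u) = B - 4 = -4 + B)
Z = -1/104 (Z = (4/(-104))/4 = (4*(-1/104))/4 = (1/4)*(-1/26) = -1/104 ≈ -0.0096154)
-31*(Z + D(-5, -10)) = -31*(-1/104 + (-4 - 5)) = -31*(-1/104 - 9) = -31*(-937/104) = 29047/104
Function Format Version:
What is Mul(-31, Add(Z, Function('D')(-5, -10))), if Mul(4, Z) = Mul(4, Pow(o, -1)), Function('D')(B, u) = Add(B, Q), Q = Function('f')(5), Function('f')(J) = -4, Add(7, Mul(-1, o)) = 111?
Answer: Rational(29047, 104) ≈ 279.30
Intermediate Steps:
o = -104 (o = Add(7, Mul(-1, 111)) = Add(7, -111) = -104)
Q = -4
Function('D')(B, u) = Add(-4, B) (Function('D')(B, u) = Add(B, -4) = Add(-4, B))
Z = Rational(-1, 104) (Z = Mul(Rational(1, 4), Mul(4, Pow(-104, -1))) = Mul(Rational(1, 4), Mul(4, Rational(-1, 104))) = Mul(Rational(1, 4), Rational(-1, 26)) = Rational(-1, 104) ≈ -0.0096154)
Mul(-31, Add(Z, Function('D')(-5, -10))) = Mul(-31, Add(Rational(-1, 104), Add(-4, -5))) = Mul(-31, Add(Rational(-1, 104), -9)) = Mul(-31, Rational(-937, 104)) = Rational(29047, 104)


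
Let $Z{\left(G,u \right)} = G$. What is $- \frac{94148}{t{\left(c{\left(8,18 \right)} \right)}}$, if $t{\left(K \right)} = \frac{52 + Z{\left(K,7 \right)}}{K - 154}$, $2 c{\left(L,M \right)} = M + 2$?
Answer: $\frac{6778656}{31} \approx 2.1867 \cdot 10^{5}$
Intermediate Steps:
$c{\left(L,M \right)} = 1 + \frac{M}{2}$ ($c{\left(L,M \right)} = \frac{M + 2}{2} = \frac{2 + M}{2} = 1 + \frac{M}{2}$)
$t{\left(K \right)} = \frac{52 + K}{-154 + K}$ ($t{\left(K \right)} = \frac{52 + K}{K - 154} = \frac{52 + K}{-154 + K}$)
$- \frac{94148}{t{\left(c{\left(8,18 \right)} \right)}} = - \frac{94148}{\frac{1}{-154 + \left(1 + \frac{1}{2} \cdot 18\right)} \left(52 + \left(1 + \frac{1}{2} \cdot 18\right)\right)} = - \frac{94148}{\frac{1}{-154 + \left(1 + 9\right)} \left(52 + \left(1 + 9\right)\right)} = - \frac{94148}{\frac{1}{-154 + 10} \left(52 + 10\right)} = - \frac{94148}{\frac{1}{-144} \cdot 62} = - \frac{94148}{\left(- \frac{1}{144}\right) 62} = - \frac{94148}{- \frac{31}{72}} = \left(-94148\right) \left(- \frac{72}{31}\right) = \frac{6778656}{31}$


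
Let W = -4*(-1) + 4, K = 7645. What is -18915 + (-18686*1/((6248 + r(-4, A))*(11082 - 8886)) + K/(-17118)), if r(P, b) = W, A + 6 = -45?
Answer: -123565214683033/6532502688 ≈ -18915.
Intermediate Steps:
A = -51 (A = -6 - 45 = -51)
W = 8 (W = 4 + 4 = 8)
r(P, b) = 8
-18915 + (-18686*1/((6248 + r(-4, A))*(11082 - 8886)) + K/(-17118)) = -18915 + (-18686*1/((6248 + 8)*(11082 - 8886)) + 7645/(-17118)) = -18915 + (-18686/(6256*2196) + 7645*(-1/17118)) = -18915 + (-18686/13738176 - 7645/17118) = -18915 + (-18686*1/13738176 - 7645/17118) = -18915 + (-9343/6869088 - 7645/17118) = -18915 - 2926339513/6532502688 = -123565214683033/6532502688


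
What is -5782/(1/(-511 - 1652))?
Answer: 12506466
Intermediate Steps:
-5782/(1/(-511 - 1652)) = -5782/(1/(-2163)) = -5782/(-1/2163) = -5782*(-2163) = 12506466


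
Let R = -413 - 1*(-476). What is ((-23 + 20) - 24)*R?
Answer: -1701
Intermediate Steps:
R = 63 (R = -413 + 476 = 63)
((-23 + 20) - 24)*R = ((-23 + 20) - 24)*63 = (-3 - 24)*63 = -27*63 = -1701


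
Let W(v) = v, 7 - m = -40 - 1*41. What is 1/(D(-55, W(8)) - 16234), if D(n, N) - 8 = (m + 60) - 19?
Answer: -1/16097 ≈ -6.2123e-5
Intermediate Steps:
m = 88 (m = 7 - (-40 - 1*41) = 7 - (-40 - 41) = 7 - 1*(-81) = 7 + 81 = 88)
D(n, N) = 137 (D(n, N) = 8 + ((88 + 60) - 19) = 8 + (148 - 19) = 8 + 129 = 137)
1/(D(-55, W(8)) - 16234) = 1/(137 - 16234) = 1/(-16097) = -1/16097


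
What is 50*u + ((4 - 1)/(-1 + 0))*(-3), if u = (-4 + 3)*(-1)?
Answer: 59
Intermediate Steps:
u = 1 (u = -1*(-1) = 1)
50*u + ((4 - 1)/(-1 + 0))*(-3) = 50*1 + ((4 - 1)/(-1 + 0))*(-3) = 50 + (3/(-1))*(-3) = 50 + (3*(-1))*(-3) = 50 - 3*(-3) = 50 + 9 = 59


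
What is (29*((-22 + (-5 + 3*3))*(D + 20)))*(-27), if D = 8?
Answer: 394632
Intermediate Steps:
(29*((-22 + (-5 + 3*3))*(D + 20)))*(-27) = (29*((-22 + (-5 + 3*3))*(8 + 20)))*(-27) = (29*((-22 + (-5 + 9))*28))*(-27) = (29*((-22 + 4)*28))*(-27) = (29*(-18*28))*(-27) = (29*(-504))*(-27) = -14616*(-27) = 394632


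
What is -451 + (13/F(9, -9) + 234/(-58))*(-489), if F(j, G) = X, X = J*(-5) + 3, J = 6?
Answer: 458657/261 ≈ 1757.3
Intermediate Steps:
X = -27 (X = 6*(-5) + 3 = -30 + 3 = -27)
F(j, G) = -27
-451 + (13/F(9, -9) + 234/(-58))*(-489) = -451 + (13/(-27) + 234/(-58))*(-489) = -451 + (13*(-1/27) + 234*(-1/58))*(-489) = -451 + (-13/27 - 117/29)*(-489) = -451 - 3536/783*(-489) = -451 + 576368/261 = 458657/261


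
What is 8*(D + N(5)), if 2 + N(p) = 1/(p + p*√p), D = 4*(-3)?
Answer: -562/5 + 2*√5/5 ≈ -111.51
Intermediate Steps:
D = -12
N(p) = -2 + 1/(p + p^(3/2)) (N(p) = -2 + 1/(p + p*√p) = -2 + 1/(p + p^(3/2)))
8*(D + N(5)) = 8*(-12 + (1 - 2*5 - 10*√5)/(5 + 5^(3/2))) = 8*(-12 + (1 - 10 - 10*√5)/(5 + 5*√5)) = 8*(-12 + (-9 - 10*√5)/(5 + 5*√5)) = -96 + 8*(-9 - 10*√5)/(5 + 5*√5)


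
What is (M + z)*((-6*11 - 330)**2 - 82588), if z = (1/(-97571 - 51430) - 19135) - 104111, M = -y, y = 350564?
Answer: -5240360503362908/149001 ≈ -3.5170e+10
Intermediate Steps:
M = -350564 (M = -1*350564 = -350564)
z = -18363777247/149001 (z = (1/(-149001) - 19135) - 104111 = (-1/149001 - 19135) - 104111 = -2851134136/149001 - 104111 = -18363777247/149001 ≈ -1.2325e+5)
(M + z)*((-6*11 - 330)**2 - 82588) = (-350564 - 18363777247/149001)*((-6*11 - 330)**2 - 82588) = -70598163811*((-66 - 330)**2 - 82588)/149001 = -70598163811*((-396)**2 - 82588)/149001 = -70598163811*(156816 - 82588)/149001 = -70598163811/149001*74228 = -5240360503362908/149001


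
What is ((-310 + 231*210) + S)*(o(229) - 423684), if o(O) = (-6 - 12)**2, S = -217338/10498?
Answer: -107064835940160/5249 ≈ -2.0397e+10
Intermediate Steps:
S = -108669/5249 (S = -217338*1/10498 = -108669/5249 ≈ -20.703)
o(O) = 324 (o(O) = (-18)**2 = 324)
((-310 + 231*210) + S)*(o(229) - 423684) = ((-310 + 231*210) - 108669/5249)*(324 - 423684) = ((-310 + 48510) - 108669/5249)*(-423360) = (48200 - 108669/5249)*(-423360) = (252893131/5249)*(-423360) = -107064835940160/5249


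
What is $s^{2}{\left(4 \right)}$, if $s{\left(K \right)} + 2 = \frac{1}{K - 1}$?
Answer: $\frac{25}{9} \approx 2.7778$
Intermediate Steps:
$s{\left(K \right)} = -2 + \frac{1}{-1 + K}$ ($s{\left(K \right)} = -2 + \frac{1}{K - 1} = -2 + \frac{1}{-1 + K}$)
$s^{2}{\left(4 \right)} = \left(\frac{3 - 8}{-1 + 4}\right)^{2} = \left(\frac{3 - 8}{3}\right)^{2} = \left(\frac{1}{3} \left(-5\right)\right)^{2} = \left(- \frac{5}{3}\right)^{2} = \frac{25}{9}$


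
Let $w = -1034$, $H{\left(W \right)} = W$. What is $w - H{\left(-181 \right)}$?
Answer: $-853$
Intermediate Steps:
$w - H{\left(-181 \right)} = -1034 - -181 = -1034 + 181 = -853$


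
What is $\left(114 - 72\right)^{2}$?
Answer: $1764$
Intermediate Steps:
$\left(114 - 72\right)^{2} = 42^{2} = 1764$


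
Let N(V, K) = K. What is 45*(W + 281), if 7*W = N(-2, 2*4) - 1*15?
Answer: 12600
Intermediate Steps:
W = -1 (W = (2*4 - 1*15)/7 = (8 - 15)/7 = (⅐)*(-7) = -1)
45*(W + 281) = 45*(-1 + 281) = 45*280 = 12600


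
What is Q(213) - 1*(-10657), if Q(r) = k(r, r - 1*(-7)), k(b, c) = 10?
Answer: 10667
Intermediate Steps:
Q(r) = 10
Q(213) - 1*(-10657) = 10 - 1*(-10657) = 10 + 10657 = 10667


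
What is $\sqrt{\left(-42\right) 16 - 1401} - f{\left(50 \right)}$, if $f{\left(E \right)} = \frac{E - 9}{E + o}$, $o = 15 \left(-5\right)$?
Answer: $\frac{41}{25} + i \sqrt{2073} \approx 1.64 + 45.53 i$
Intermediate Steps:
$o = -75$
$f{\left(E \right)} = \frac{-9 + E}{-75 + E}$ ($f{\left(E \right)} = \frac{E - 9}{E - 75} = \frac{-9 + E}{-75 + E}$)
$\sqrt{\left(-42\right) 16 - 1401} - f{\left(50 \right)} = \sqrt{\left(-42\right) 16 - 1401} - \frac{-9 + 50}{-75 + 50} = \sqrt{-672 - 1401} - \frac{1}{-25} \cdot 41 = \sqrt{-2073} - \left(- \frac{1}{25}\right) 41 = i \sqrt{2073} - - \frac{41}{25} = i \sqrt{2073} + \frac{41}{25} = \frac{41}{25} + i \sqrt{2073}$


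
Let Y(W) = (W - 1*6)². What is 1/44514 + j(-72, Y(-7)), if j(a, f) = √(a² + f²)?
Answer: 1/44514 + √33745 ≈ 183.70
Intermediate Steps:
Y(W) = (-6 + W)² (Y(W) = (W - 6)² = (-6 + W)²)
1/44514 + j(-72, Y(-7)) = 1/44514 + √((-72)² + ((-6 - 7)²)²) = 1/44514 + √(5184 + ((-13)²)²) = 1/44514 + √(5184 + 169²) = 1/44514 + √(5184 + 28561) = 1/44514 + √33745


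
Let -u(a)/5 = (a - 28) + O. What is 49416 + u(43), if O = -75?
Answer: 49716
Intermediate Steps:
u(a) = 515 - 5*a (u(a) = -5*((a - 28) - 75) = -5*((-28 + a) - 75) = -5*(-103 + a) = 515 - 5*a)
49416 + u(43) = 49416 + (515 - 5*43) = 49416 + (515 - 215) = 49416 + 300 = 49716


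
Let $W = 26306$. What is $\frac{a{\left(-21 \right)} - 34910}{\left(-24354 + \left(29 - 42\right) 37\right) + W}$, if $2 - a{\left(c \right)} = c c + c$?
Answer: $- \frac{35328}{1471} \approx -24.016$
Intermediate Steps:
$a{\left(c \right)} = 2 - c - c^{2}$ ($a{\left(c \right)} = 2 - \left(c c + c\right) = 2 - \left(c^{2} + c\right) = 2 - \left(c + c^{2}\right) = 2 - c - c^{2}$)
$\frac{a{\left(-21 \right)} - 34910}{\left(-24354 + \left(29 - 42\right) 37\right) + W} = \frac{\left(2 - -21 - \left(-21\right)^{2}\right) - 34910}{\left(-24354 + \left(29 - 42\right) 37\right) + 26306} = \frac{\left(2 + 21 - 441\right) - 34910}{\left(-24354 - 481\right) + 26306} = \frac{-418 - 34910}{-24835 + 26306} = - \frac{35328}{1471}$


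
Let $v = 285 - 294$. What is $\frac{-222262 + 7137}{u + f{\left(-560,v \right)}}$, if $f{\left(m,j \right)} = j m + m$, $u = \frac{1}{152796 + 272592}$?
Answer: $- \frac{91511593500}{1905738241} \approx -48.019$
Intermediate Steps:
$u = \frac{1}{425388} \approx 2.3508 \cdot 10^{-6}$
$v = -9$ ($v = 285 - 294 = -9$)
$f{\left(m,j \right)} = m + j m$
$\frac{-222262 + 7137}{u + f{\left(-560,v \right)}} = \frac{-222262 + 7137}{\frac{1}{425388} - 560 \left(1 - 9\right)} = - \frac{215125}{\frac{1}{425388} - -4480} = - \frac{215125}{\frac{1}{425388} + 4480} = - \frac{215125}{\frac{1905738241}{425388}} = \left(-215125\right) \frac{425388}{1905738241} = - \frac{91511593500}{1905738241}$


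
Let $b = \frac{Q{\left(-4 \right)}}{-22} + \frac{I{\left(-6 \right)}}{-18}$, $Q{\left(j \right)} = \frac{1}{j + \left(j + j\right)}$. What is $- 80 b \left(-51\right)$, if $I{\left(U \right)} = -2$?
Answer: $\frac{15470}{33} \approx 468.79$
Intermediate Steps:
$Q{\left(j \right)} = \frac{1}{3 j}$ ($Q{\left(j \right)} = \frac{1}{j + 2 j} = \frac{1}{3 j}$)
$b = \frac{91}{792}$ ($b = \frac{\frac{1}{3} \frac{1}{-4}}{-22} - \frac{2}{-18} = \frac{1}{3} \left(- \frac{1}{4}\right) \left(- \frac{1}{22}\right) - - \frac{1}{9} = \left(- \frac{1}{12}\right) \left(- \frac{1}{22}\right) + \frac{1}{9} = \frac{1}{264} + \frac{1}{9} = \frac{91}{792} \approx 0.1149$)
$- 80 b \left(-51\right) = \left(-80\right) \frac{91}{792} \left(-51\right) = \left(- \frac{910}{99}\right) \left(-51\right) = \frac{15470}{33}$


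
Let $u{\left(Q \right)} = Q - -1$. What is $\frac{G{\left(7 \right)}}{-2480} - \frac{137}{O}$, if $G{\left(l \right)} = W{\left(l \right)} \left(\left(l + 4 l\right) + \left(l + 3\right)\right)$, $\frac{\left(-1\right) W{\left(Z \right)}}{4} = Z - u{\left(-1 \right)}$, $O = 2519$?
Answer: $\frac{141709}{312356} \approx 0.45368$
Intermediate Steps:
$u{\left(Q \right)} = 1 + Q$ ($u{\left(Q \right)} = Q + 1 = 1 + Q$)
$W{\left(Z \right)} = - 4 Z$ ($W{\left(Z \right)} = - 4 \left(Z - \left(1 - 1\right)\right) = - 4 \left(Z - 0\right) = - 4 \left(Z + 0\right) = - 4 Z$)
$G{\left(l \right)} = - 4 l \left(3 + 6 l\right)$ ($G{\left(l \right)} = - 4 l \left(\left(l + 4 l\right) + \left(l + 3\right)\right) = - 4 l \left(5 l + \left(3 + l\right)\right) = - 4 l \left(3 + 6 l\right)$)
$\frac{G{\left(7 \right)}}{-2480} - \frac{137}{O} = \frac{\left(-12\right) 7 \left(1 + 2 \cdot 7\right)}{-2480} - \frac{137}{2519} = \left(-12\right) 7 \left(1 + 14\right) \left(- \frac{1}{2480}\right) - \frac{137}{2519} = \left(-12\right) 7 \cdot 15 \left(- \frac{1}{2480}\right) - \frac{137}{2519} = \left(-1260\right) \left(- \frac{1}{2480}\right) - \frac{137}{2519} = \frac{63}{124} - \frac{137}{2519} = \frac{141709}{312356}$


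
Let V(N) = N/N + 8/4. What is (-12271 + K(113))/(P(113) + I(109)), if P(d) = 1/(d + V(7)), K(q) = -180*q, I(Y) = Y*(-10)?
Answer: 3782876/126439 ≈ 29.919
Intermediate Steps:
V(N) = 3 (V(N) = 1 + 8*(¼) = 1 + 2 = 3)
I(Y) = -10*Y
P(d) = 1/(3 + d) (P(d) = 1/(d + 3) = 1/(3 + d))
(-12271 + K(113))/(P(113) + I(109)) = (-12271 - 180*113)/(1/(3 + 113) - 10*109) = (-12271 - 20340)/(1/116 - 1090) = -32611/(1/116 - 1090) = -32611/(-126439/116) = -32611*(-116/126439) = 3782876/126439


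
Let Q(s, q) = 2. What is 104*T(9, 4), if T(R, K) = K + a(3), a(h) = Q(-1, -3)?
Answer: 624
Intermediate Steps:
a(h) = 2
T(R, K) = 2 + K (T(R, K) = K + 2 = 2 + K)
104*T(9, 4) = 104*(2 + 4) = 104*6 = 624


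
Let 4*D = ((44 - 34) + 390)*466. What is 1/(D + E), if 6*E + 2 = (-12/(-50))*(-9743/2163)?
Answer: 18025/839955744 ≈ 2.1459e-5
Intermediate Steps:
E = -9256/18025 (E = -1/3 + ((-12/(-50))*(-9743/2163))/6 = -1/3 + ((-12*(-1/50))*(-9743*1/2163))/6 = -1/3 + ((6/25)*(-9743/2163))/6 = -1/3 + (1/6)*(-19486/18025) = -1/3 - 9743/54075 = -9256/18025 ≈ -0.51351)
D = 46600 (D = (((44 - 34) + 390)*466)/4 = ((10 + 390)*466)/4 = (400*466)/4 = (1/4)*186400 = 46600)
1/(D + E) = 1/(46600 - 9256/18025) = 1/(839955744/18025) = 18025/839955744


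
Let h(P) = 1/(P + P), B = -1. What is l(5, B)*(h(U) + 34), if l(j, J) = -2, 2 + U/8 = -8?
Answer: -5439/80 ≈ -67.988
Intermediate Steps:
U = -80 (U = -16 + 8*(-8) = -16 - 64 = -80)
h(P) = 1/(2*P)
l(5, B)*(h(U) + 34) = -2*((½)/(-80) + 34) = -2*((½)*(-1/80) + 34) = -2*(-1/160 + 34) = -2*5439/160 = -5439/80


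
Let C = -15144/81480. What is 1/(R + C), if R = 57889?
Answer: 3395/196532524 ≈ 1.7274e-5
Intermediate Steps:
C = -631/3395 (C = -15144*1/81480 = -631/3395 ≈ -0.18586)
1/(R + C) = 1/(57889 - 631/3395) = 1/(196532524/3395) = 3395/196532524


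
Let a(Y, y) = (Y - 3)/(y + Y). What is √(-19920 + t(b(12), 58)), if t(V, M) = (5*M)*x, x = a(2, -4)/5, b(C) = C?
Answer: I*√19891 ≈ 141.04*I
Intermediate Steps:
a(Y, y) = (-3 + Y)/(Y + y)
x = ⅒ (x = ((-3 + 2)/(2 - 4))/5 = (-1/(-2))*(⅕) = -½*(-1)*(⅕) = (½)*(⅕) = ⅒ ≈ 0.10000)
t(V, M) = M/2 (t(V, M) = (5*M)*(⅒) = M/2)
√(-19920 + t(b(12), 58)) = √(-19920 + (½)*58) = √(-19920 + 29) = √(-19891) = I*√19891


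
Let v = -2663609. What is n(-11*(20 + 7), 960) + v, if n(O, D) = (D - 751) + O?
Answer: -2663697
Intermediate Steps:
n(O, D) = -751 + D + O (n(O, D) = (-751 + D) + O = -751 + D + O)
n(-11*(20 + 7), 960) + v = (-751 + 960 - 11*(20 + 7)) - 2663609 = (-751 + 960 - 11*27) - 2663609 = (-751 + 960 - 297) - 2663609 = -88 - 2663609 = -2663697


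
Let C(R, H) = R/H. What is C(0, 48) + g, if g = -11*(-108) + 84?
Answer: 1272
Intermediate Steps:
g = 1272 (g = 1188 + 84 = 1272)
C(0, 48) + g = 0/48 + 1272 = 0*(1/48) + 1272 = 0 + 1272 = 1272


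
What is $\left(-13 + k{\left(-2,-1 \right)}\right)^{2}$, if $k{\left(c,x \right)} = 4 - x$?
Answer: $64$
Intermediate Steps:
$\left(-13 + k{\left(-2,-1 \right)}\right)^{2} = \left(-13 + \left(4 - -1\right)\right)^{2} = \left(-13 + \left(4 + 1\right)\right)^{2} = \left(-13 + 5\right)^{2} = \left(-8\right)^{2} = 64$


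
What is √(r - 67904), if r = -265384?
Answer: 6*I*√9258 ≈ 577.31*I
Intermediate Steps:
√(r - 67904) = √(-265384 - 67904) = √(-333288) = 6*I*√9258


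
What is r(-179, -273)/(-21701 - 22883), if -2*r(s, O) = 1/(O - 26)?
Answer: -1/26661232 ≈ -3.7508e-8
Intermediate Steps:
r(s, O) = -1/(2*(-26 + O)) (r(s, O) = -1/(2*(O - 26)) = -1/(2*(-26 + O)))
r(-179, -273)/(-21701 - 22883) = (-1/(-52 + 2*(-273)))/(-21701 - 22883) = -1/(-52 - 546)/(-44584) = -1/(-598)*(-1/44584) = -1*(-1/598)*(-1/44584) = (1/598)*(-1/44584) = -1/26661232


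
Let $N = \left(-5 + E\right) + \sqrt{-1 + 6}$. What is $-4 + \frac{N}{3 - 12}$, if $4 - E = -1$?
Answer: $-4 - \frac{\sqrt{5}}{9} \approx -4.2485$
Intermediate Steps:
$E = 5$ ($E = 4 - -1 = 4 + 1 = 5$)
$N = \sqrt{5}$ ($N = \left(-5 + 5\right) + \sqrt{-1 + 6} = 0 + \sqrt{5} = \sqrt{5} \approx 2.2361$)
$-4 + \frac{N}{3 - 12} = -4 + \frac{\sqrt{5}}{3 - 12} = -4 + \frac{\sqrt{5}}{-9} = -4 - \frac{\sqrt{5}}{9}$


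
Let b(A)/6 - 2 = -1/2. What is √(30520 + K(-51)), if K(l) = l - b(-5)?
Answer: 2*√7615 ≈ 174.53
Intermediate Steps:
b(A) = 9 (b(A) = 12 + 6*(-1/2) = 12 + 6*(-1*½) = 12 + 6*(-½) = 12 - 3 = 9)
K(l) = -9 + l (K(l) = l - 1*9 = l - 9 = -9 + l)
√(30520 + K(-51)) = √(30520 + (-9 - 51)) = √(30520 - 60) = √30460 = 2*√7615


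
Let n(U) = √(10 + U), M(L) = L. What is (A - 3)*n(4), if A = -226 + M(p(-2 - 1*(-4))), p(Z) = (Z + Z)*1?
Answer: -225*√14 ≈ -841.87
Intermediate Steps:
p(Z) = 2*Z (p(Z) = (2*Z)*1 = 2*Z)
A = -222 (A = -226 + 2*(-2 - 1*(-4)) = -226 + 2*(-2 + 4) = -226 + 2*2 = -226 + 4 = -222)
(A - 3)*n(4) = (-222 - 3)*√(10 + 4) = -225*√14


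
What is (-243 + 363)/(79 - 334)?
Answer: -8/17 ≈ -0.47059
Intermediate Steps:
(-243 + 363)/(79 - 334) = 120/(-255) = 120*(-1/255) = -8/17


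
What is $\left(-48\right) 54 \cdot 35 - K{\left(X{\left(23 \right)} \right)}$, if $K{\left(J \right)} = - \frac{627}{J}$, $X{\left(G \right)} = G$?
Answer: $- \frac{2085933}{23} \approx -90693.0$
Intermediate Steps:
$\left(-48\right) 54 \cdot 35 - K{\left(X{\left(23 \right)} \right)} = \left(-48\right) 54 \cdot 35 - - \frac{627}{23} = \left(-2592\right) 35 - \left(-627\right) \frac{1}{23} = -90720 - - \frac{627}{23} = -90720 + \frac{627}{23} = - \frac{2085933}{23}$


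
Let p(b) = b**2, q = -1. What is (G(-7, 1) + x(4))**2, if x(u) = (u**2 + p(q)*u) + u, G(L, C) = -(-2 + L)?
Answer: 1089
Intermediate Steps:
G(L, C) = 2 - L
x(u) = u**2 + 2*u (x(u) = (u**2 + (-1)**2*u) + u = (u**2 + 1*u) + u = (u**2 + u) + u = (u + u**2) + u = u**2 + 2*u)
(G(-7, 1) + x(4))**2 = ((2 - 1*(-7)) + 4*(2 + 4))**2 = ((2 + 7) + 4*6)**2 = (9 + 24)**2 = 33**2 = 1089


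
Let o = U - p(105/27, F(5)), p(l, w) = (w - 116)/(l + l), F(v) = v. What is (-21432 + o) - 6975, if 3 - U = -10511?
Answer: -1251511/70 ≈ -17879.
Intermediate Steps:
p(l, w) = (-116 + w)/(2*l) (p(l, w) = (-116 + w)/((2*l)) = (-116 + w)*(1/(2*l)) = (-116 + w)/(2*l))
U = 10514 (U = 3 - 1*(-10511) = 3 + 10511 = 10514)
o = 736979/70 (o = 10514 - (-116 + 5)/(2*(105/27)) = 10514 - (-111)/(2*(105*(1/27))) = 10514 - (-111)/(2*35/9) = 10514 - 9*(-111)/(2*35) = 10514 - 1*(-999/70) = 10514 + 999/70 = 736979/70 ≈ 10528.)
(-21432 + o) - 6975 = (-21432 + 736979/70) - 6975 = -763261/70 - 6975 = -1251511/70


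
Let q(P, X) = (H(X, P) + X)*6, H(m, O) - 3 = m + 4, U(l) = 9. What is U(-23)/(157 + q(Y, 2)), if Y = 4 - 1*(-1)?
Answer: 9/223 ≈ 0.040359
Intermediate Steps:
H(m, O) = 7 + m (H(m, O) = 3 + (m + 4) = 3 + (4 + m) = 7 + m)
Y = 5 (Y = 4 + 1 = 5)
q(P, X) = 42 + 12*X (q(P, X) = ((7 + X) + X)*6 = (7 + 2*X)*6 = 42 + 12*X)
U(-23)/(157 + q(Y, 2)) = 9/(157 + (42 + 12*2)) = 9/(157 + (42 + 24)) = 9/(157 + 66) = 9/223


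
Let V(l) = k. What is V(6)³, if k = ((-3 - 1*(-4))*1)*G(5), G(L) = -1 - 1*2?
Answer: -27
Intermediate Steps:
G(L) = -3 (G(L) = -1 - 2 = -3)
k = -3 (k = ((-3 - 1*(-4))*1)*(-3) = ((-3 + 4)*1)*(-3) = (1*1)*(-3) = 1*(-3) = -3)
V(l) = -3
V(6)³ = (-3)³ = -27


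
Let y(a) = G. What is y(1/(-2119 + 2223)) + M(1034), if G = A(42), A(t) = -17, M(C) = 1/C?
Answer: -17577/1034 ≈ -16.999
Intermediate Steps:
G = -17
y(a) = -17
y(1/(-2119 + 2223)) + M(1034) = -17 + 1/1034 = -17577/1034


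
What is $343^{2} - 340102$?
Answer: $-222453$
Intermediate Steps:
$343^{2} - 340102 = 117649 - 340102 = -222453$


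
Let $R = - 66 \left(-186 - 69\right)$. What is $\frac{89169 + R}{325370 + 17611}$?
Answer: $\frac{35333}{114327} \approx 0.30905$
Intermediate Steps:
$R = 16830$ ($R = \left(-66\right) \left(-255\right) = 16830$)
$\frac{89169 + R}{325370 + 17611} = \frac{89169 + 16830}{325370 + 17611} = \frac{105999}{342981} = 105999 \cdot \frac{1}{342981} = \frac{35333}{114327}$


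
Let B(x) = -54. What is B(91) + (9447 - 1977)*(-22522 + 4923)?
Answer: -131464584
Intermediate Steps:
B(91) + (9447 - 1977)*(-22522 + 4923) = -54 + (9447 - 1977)*(-22522 + 4923) = -54 + 7470*(-17599) = -54 - 131464530 = -131464584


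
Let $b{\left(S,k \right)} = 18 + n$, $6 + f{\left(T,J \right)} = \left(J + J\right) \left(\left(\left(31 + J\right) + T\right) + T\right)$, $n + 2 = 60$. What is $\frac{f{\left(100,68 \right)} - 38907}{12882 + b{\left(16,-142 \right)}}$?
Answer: $\frac{1751}{12958} \approx 0.13513$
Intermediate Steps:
$n = 58$ ($n = -2 + 60 = 58$)
$f{\left(T,J \right)} = -6 + 2 J \left(31 + J + 2 T\right)$ ($f{\left(T,J \right)} = -6 + \left(J + J\right) \left(\left(\left(31 + J\right) + T\right) + T\right) = -6 + 2 J \left(\left(31 + J + T\right) + T\right) = -6 + 2 J \left(31 + J + 2 T\right)$)
$b{\left(S,k \right)} = 76$ ($b{\left(S,k \right)} = 18 + 58 = 76$)
$\frac{f{\left(100,68 \right)} - 38907}{12882 + b{\left(16,-142 \right)}} = \frac{\left(-6 + 2 \cdot 68^{2} + 62 \cdot 68 + 4 \cdot 68 \cdot 100\right) - 38907}{12882 + 76} = \frac{\left(-6 + 2 \cdot 4624 + 4216 + 27200\right) - 38907}{12958} = \left(\left(-6 + 9248 + 4216 + 27200\right) - 38907\right) \frac{1}{12958} = \left(40658 - 38907\right) \frac{1}{12958} = 1751 \cdot \frac{1}{12958} = \frac{1751}{12958}$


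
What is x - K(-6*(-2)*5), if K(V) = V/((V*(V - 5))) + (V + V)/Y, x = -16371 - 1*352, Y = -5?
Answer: -918446/55 ≈ -16699.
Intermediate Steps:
x = -16723 (x = -16371 - 352 = -16723)
K(V) = 1/(-5 + V) - 2*V/5 (K(V) = V/((V*(V - 5))) + (V + V)/(-5) = V/((V*(-5 + V))) + (2*V)*(-⅕) = V*(1/(V*(-5 + V))) - 2*V/5 = 1/(-5 + V) - 2*V/5)
x - K(-6*(-2)*5) = -16723 - (5 - 2*(-6*(-2)*5)² + 10*(-6*(-2)*5))/(5*(-5 - 6*(-2)*5)) = -16723 - (5 - 2*(12*5)² + 10*(12*5))/(5*(-5 + 12*5)) = -16723 - (5 - 2*60² + 10*60)/(5*(-5 + 60)) = -16723 - (5 - 2*3600 + 600)/(5*55) = -16723 - (5 - 7200 + 600)/(5*55) = -16723 - (-6595)/(5*55) = -16723 - 1*(-1319/55) = -16723 + 1319/55 = -918446/55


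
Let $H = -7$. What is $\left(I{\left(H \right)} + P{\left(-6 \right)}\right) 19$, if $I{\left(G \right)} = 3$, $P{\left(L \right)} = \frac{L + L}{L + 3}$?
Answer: $133$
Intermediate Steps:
$P{\left(L \right)} = \frac{2 L}{3 + L}$
$\left(I{\left(H \right)} + P{\left(-6 \right)}\right) 19 = \left(3 + 2 \left(-6\right) \frac{1}{3 - 6}\right) 19 = \left(3 + 2 \left(-6\right) \frac{1}{-3}\right) 19 = \left(3 + 2 \left(-6\right) \left(- \frac{1}{3}\right)\right) 19 = \left(3 + 4\right) 19 = 7 \cdot 19 = 133$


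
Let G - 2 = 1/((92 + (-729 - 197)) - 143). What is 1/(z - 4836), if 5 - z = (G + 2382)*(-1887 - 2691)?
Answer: 977/10658206639 ≈ 9.1666e-8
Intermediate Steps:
G = 1953/977 (G = 2 + 1/((92 + (-729 - 197)) - 143) = 2 + 1/((92 - 926) - 143) = 2 + 1/(-834 - 143) = 2 + 1/(-977) = 2 - 1/977 = 1953/977 ≈ 1.9990)
z = 10662931411/977 (z = 5 - (1953/977 + 2382)*(-1887 - 2691) = 5 - 2329167*(-4578)/977 = 5 - 1*(-10662926526/977) = 5 + 10662926526/977 = 10662931411/977 ≈ 1.0914e+7)
1/(z - 4836) = 1/(10662931411/977 - 4836) = 1/(10658206639/977) = 977/10658206639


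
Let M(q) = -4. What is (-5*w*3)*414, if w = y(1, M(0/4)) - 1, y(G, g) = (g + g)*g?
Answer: -192510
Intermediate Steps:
y(G, g) = 2*g² (y(G, g) = (2*g)*g = 2*g²)
w = 31 (w = 2*(-4)² - 1 = 2*16 - 1 = 32 - 1 = 31)
(-5*w*3)*414 = (-5*31*3)*414 = -155*3*414 = -465*414 = -192510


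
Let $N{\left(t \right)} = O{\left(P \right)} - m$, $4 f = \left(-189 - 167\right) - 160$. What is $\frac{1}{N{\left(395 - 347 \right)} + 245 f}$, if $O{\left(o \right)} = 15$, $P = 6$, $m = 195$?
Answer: $- \frac{1}{31785} \approx -3.1461 \cdot 10^{-5}$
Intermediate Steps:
$f = -129$ ($f = \frac{\left(-189 - 167\right) - 160}{4} = \frac{-356 - 160}{4} = \frac{1}{4} \left(-516\right) = -129$)
$N{\left(t \right)} = -180$ ($N{\left(t \right)} = 15 - 195 = -180$)
$\frac{1}{N{\left(395 - 347 \right)} + 245 f} = \frac{1}{-180 + 245 \left(-129\right)} = \frac{1}{-180 - 31605} = \frac{1}{-31785} = - \frac{1}{31785}$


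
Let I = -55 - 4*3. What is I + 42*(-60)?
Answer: -2587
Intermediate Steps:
I = -67 (I = -55 - 1*12 = -55 - 12 = -67)
I + 42*(-60) = -67 + 42*(-60) = -67 - 2520 = -2587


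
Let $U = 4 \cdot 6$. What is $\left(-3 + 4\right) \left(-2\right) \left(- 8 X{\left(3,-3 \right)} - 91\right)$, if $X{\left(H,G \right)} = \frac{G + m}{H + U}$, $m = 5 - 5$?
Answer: $\frac{1622}{9} \approx 180.22$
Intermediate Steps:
$m = 0$
$U = 24$
$X{\left(H,G \right)} = \frac{G}{24 + H}$ ($X{\left(H,G \right)} = \frac{G + 0}{H + 24} = \frac{G}{24 + H}$)
$\left(-3 + 4\right) \left(-2\right) \left(- 8 X{\left(3,-3 \right)} - 91\right) = \left(-3 + 4\right) \left(-2\right) \left(- 8 \left(- \frac{3}{24 + 3}\right) - 91\right) = 1 \left(-2\right) \left(- 8 \left(- \frac{3}{27}\right) - 91\right) = - 2 \left(- 8 \left(\left(-3\right) \frac{1}{27}\right) - 91\right) = - 2 \left(\left(-8\right) \left(- \frac{1}{9}\right) - 91\right) = - 2 \left(\frac{8}{9} - 91\right) = \left(-2\right) \left(- \frac{811}{9}\right) = \frac{1622}{9}$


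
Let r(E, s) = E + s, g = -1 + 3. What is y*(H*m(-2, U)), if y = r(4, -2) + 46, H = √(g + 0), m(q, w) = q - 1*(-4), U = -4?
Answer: 96*√2 ≈ 135.76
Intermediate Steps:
g = 2
m(q, w) = 4 + q (m(q, w) = q + 4 = 4 + q)
H = √2 (H = √(2 + 0) = √2 ≈ 1.4142)
y = 48 (y = (4 - 2) + 46 = 2 + 46 = 48)
y*(H*m(-2, U)) = 48*(√2*(4 - 2)) = 48*(√2*2) = 48*(2*√2) = 96*√2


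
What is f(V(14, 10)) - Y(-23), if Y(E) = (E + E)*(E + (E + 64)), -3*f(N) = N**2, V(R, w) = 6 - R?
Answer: 2420/3 ≈ 806.67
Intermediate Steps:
f(N) = -N**2/3
Y(E) = 2*E*(64 + 2*E) (Y(E) = (2*E)*(E + (64 + E)) = (2*E)*(64 + 2*E) = 2*E*(64 + 2*E))
f(V(14, 10)) - Y(-23) = -(6 - 1*14)**2/3 - 4*(-23)*(32 - 23) = -(6 - 14)**2/3 - 4*(-23)*9 = -1/3*(-8)**2 - 1*(-828) = -1/3*64 + 828 = -64/3 + 828 = 2420/3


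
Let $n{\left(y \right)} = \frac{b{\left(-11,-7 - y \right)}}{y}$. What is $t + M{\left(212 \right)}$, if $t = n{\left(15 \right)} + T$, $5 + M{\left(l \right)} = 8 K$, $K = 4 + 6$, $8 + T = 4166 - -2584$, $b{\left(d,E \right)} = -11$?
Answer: $\frac{102244}{15} \approx 6816.3$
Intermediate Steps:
$n{\left(y \right)} = - \frac{11}{y}$
$T = 6742$ ($T = -8 + \left(4166 - -2584\right) = -8 + \left(4166 + 2584\right) = -8 + 6750 = 6742$)
$K = 10$
$M{\left(l \right)} = 75$ ($M{\left(l \right)} = -5 + 8 \cdot 10 = -5 + 80 = 75$)
$t = \frac{101119}{15}$ ($t = - \frac{11}{15} + 6742 = \frac{101119}{15} \approx 6741.3$)
$t + M{\left(212 \right)} = \frac{101119}{15} + 75 = \frac{102244}{15}$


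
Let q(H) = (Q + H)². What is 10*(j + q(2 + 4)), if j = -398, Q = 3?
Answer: -3170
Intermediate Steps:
q(H) = (3 + H)²
10*(j + q(2 + 4)) = 10*(-398 + (3 + (2 + 4))²) = 10*(-398 + (3 + 6)²) = 10*(-398 + 9²) = 10*(-398 + 81) = 10*(-317) = -3170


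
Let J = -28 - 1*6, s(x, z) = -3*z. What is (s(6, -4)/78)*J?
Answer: -68/13 ≈ -5.2308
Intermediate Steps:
J = -34 (J = -28 - 6 = -34)
(s(6, -4)/78)*J = (-3*(-4)/78)*(-34) = (12*(1/78))*(-34) = (2/13)*(-34) = -68/13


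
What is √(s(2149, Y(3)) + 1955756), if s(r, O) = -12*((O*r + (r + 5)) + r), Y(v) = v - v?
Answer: 2*√476030 ≈ 1379.9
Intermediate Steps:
Y(v) = 0
s(r, O) = -60 - 24*r - 12*O*r (s(r, O) = -12*((O*r + (5 + r)) + r) = -12*((5 + r + O*r) + r) = -12*(5 + 2*r + O*r) = -60 - 24*r - 12*O*r)
√(s(2149, Y(3)) + 1955756) = √((-60 - 24*2149 - 12*0*2149) + 1955756) = √((-60 - 51576 + 0) + 1955756) = √(-51636 + 1955756) = √1904120 = 2*√476030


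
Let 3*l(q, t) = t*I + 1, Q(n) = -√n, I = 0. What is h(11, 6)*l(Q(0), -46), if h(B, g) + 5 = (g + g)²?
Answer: 139/3 ≈ 46.333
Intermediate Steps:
l(q, t) = ⅓ (l(q, t) = (t*0 + 1)/3 = (0 + 1)/3 = (⅓)*1 = ⅓)
h(B, g) = -5 + 4*g² (h(B, g) = -5 + (g + g)² = -5 + (2*g)² = -5 + 4*g²)
h(11, 6)*l(Q(0), -46) = (-5 + 4*6²)*(⅓) = (-5 + 4*36)*(⅓) = (-5 + 144)*(⅓) = 139*(⅓) = 139/3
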